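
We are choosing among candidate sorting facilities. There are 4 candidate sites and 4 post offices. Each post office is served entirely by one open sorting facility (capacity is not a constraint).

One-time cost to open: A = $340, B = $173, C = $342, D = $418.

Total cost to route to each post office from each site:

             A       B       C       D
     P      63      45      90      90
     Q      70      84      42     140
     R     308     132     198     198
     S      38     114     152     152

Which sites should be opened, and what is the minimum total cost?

Open B only; minimum total cost 548.

For any fixed open set, each post office goes to its cheapest open site; total = fixed + service.
{B}: P→B 45, Q→B 84, R→B 132, S→B 114. Service 375; fixed 173; total 548.
{A, B}: service 285 + fixed 513 = 798
{A}: service 479 + fixed 340 = 819
{A, B, C, D}: service 257 + fixed 1273 = 1530
(All 15 nonempty subsets were checked; B only is lowest.)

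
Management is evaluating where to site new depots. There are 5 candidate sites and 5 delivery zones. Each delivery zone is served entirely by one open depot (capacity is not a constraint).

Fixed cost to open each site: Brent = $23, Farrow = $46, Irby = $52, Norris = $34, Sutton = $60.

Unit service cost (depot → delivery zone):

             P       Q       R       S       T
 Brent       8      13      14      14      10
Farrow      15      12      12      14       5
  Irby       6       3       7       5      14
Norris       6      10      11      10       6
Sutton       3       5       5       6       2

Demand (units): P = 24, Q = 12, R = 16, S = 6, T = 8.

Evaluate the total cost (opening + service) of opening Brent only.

Each delivery zone is assigned to its cheapest site among the open ones.
{Brent}: P→Brent 8·24=192, Q→Brent 13·12=156, R→Brent 14·16=224, S→Brent 14·6=84, T→Brent 10·8=80. Service 736; fixed 23; total 759.

Total cost: 759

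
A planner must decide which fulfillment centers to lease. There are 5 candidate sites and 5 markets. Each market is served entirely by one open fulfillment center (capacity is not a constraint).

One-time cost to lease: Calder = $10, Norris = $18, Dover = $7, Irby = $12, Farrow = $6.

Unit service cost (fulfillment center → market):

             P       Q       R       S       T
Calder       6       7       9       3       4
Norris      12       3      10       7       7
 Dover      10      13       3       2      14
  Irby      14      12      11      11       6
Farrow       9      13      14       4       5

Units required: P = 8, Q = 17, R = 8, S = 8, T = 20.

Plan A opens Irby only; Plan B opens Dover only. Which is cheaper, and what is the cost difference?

Plan A: {Irby}: P→Irby 14·8=112, Q→Irby 12·17=204, R→Irby 11·8=88, S→Irby 11·8=88, T→Irby 6·20=120. Service 612; fixed 12; total 624.
Plan B: {Dover}: P→Dover 10·8=80, Q→Dover 13·17=221, R→Dover 3·8=24, S→Dover 2·8=16, T→Dover 14·20=280. Service 621; fixed 7; total 628.
Difference: |624 − 628| = 4.

Plan A is cheaper by 4.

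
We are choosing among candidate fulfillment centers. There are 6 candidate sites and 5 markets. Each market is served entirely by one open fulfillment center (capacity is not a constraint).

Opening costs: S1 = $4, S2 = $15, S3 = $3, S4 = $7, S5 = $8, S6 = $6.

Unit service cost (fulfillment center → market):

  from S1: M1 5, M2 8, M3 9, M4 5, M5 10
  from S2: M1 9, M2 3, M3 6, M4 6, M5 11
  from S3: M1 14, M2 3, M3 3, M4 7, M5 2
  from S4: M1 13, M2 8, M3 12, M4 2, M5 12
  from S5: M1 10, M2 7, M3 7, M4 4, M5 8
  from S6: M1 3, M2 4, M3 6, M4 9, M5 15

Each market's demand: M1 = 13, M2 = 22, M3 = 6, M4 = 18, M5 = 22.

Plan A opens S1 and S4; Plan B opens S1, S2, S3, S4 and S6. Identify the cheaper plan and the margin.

Plan B is cheaper by 324.

Plan A: {S1, S4}: M1→S1 5·13=65, M2→S1 8·22=176, M3→S1 9·6=54, M4→S4 2·18=36, M5→S1 10·22=220. Service 551; fixed 11; total 562.
Plan B: {S1, S2, S3, S4, S6}: M1→S6 3·13=39, M2→S2 3·22=66, M3→S3 3·6=18, M4→S4 2·18=36, M5→S3 2·22=44. Service 203; fixed 35; total 238.
Difference: |562 − 238| = 324.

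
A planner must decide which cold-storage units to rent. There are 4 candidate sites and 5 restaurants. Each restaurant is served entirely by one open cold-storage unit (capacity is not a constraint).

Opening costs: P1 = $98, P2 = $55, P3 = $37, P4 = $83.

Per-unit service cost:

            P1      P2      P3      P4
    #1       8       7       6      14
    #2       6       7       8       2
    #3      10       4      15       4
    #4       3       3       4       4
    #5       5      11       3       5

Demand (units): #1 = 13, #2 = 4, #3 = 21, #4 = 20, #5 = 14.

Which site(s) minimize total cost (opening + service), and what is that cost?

Open P2 and P3; minimum total cost 384.

For any fixed open set, each restaurant goes to its cheapest open site; total = fixed + service.
{P2, P3}: #1→P3 6·13=78, #2→P2 7·4=28, #3→P2 4·21=84, #4→P2 3·20=60, #5→P3 3·14=42. Service 292; fixed 92; total 384.
{P3, P4}: #1→P3 6·13=78, #2→P4 2·4=8, #3→P4 4·21=84, #4→P3 4·20=80, #5→P3 3·14=42. Service 292; fixed 120; total 412.
{P2, P3, P4}: #1→P3 6·13=78, #2→P4 2·4=8, #3→P2 4·21=84, #4→P2 3·20=60, #5→P3 3·14=42. Service 272; fixed 175; total 447.
{P1, P2, P3, P4}: #1→P3 6·13=78, #2→P4 2·4=8, #3→P2 4·21=84, #4→P1 3·20=60, #5→P3 3·14=42. Service 272; fixed 273; total 545.
(All 15 nonempty subsets were checked; P2 and P3 is lowest.)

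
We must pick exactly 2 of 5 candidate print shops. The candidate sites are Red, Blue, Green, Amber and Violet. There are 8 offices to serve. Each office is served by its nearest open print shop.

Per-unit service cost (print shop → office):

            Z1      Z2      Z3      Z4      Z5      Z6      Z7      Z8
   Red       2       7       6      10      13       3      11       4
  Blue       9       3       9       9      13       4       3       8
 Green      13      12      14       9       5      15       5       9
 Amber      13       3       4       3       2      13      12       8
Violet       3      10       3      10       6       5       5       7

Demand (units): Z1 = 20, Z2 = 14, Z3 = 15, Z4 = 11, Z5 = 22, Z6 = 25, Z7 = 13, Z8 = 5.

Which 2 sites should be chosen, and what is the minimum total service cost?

With exactly 2 open, each office uses its cheapest among the chosen.
{Amber, Violet}: Z1→Violet 3·20=60, Z2→Amber 3·14=42, Z3→Violet 3·15=45, Z4→Amber 3·11=33, Z5→Amber 2·22=44, Z6→Violet 5·25=125, Z7→Violet 5·13=65, Z8→Violet 7·5=35. Service cost 449.
{Red, Amber}: service cost 457
{Blue, Amber}: service cost 538
Among all 10 size-2 choices, {Amber, Violet} is lowest.

Choose Amber and Violet; total service cost 449.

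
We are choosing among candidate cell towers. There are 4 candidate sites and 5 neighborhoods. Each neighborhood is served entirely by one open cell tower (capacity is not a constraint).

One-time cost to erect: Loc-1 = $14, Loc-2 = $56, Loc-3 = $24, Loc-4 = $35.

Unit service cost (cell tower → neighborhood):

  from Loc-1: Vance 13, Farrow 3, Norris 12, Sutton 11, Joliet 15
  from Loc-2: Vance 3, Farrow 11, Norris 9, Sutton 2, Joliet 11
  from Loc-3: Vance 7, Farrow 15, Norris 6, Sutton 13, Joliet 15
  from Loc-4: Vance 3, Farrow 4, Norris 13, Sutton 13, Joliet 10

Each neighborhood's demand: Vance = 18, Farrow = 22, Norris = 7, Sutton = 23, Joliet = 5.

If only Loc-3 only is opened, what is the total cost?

Each neighborhood is assigned to its cheapest site among the open ones.
{Loc-3}: Vance→Loc-3 7·18=126, Farrow→Loc-3 15·22=330, Norris→Loc-3 6·7=42, Sutton→Loc-3 13·23=299, Joliet→Loc-3 15·5=75. Service 872; fixed 24; total 896.

Total cost: 896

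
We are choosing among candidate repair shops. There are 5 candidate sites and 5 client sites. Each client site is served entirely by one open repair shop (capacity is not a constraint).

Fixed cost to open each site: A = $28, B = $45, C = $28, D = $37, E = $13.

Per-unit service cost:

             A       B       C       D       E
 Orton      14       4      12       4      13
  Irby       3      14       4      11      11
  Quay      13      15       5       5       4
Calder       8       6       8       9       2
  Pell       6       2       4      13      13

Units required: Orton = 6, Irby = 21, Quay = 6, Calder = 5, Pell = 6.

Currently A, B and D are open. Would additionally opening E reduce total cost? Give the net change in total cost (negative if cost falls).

Current service cost with {A, B, D}: 159.
Adding E: each client site re-picks its cheapest; new service cost 133, saving 26.
Extra fixed cost: 13. Net change = 13 − 26 = -13.
(Totals: 269 → 256.)

Yes — net change −13 (cost falls by 13).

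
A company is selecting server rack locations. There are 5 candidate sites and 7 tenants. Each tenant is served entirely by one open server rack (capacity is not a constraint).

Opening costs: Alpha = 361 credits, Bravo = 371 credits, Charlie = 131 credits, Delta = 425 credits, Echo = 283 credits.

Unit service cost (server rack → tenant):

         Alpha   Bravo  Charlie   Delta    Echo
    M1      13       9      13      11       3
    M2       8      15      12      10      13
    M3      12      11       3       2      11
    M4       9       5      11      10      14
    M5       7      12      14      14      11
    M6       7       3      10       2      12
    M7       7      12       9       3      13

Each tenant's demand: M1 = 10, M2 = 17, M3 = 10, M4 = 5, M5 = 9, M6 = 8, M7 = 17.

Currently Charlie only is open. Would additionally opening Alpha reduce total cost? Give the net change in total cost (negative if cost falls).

Current service cost with {Charlie}: 778.
Adding Alpha: each tenant re-picks its cheapest; new service cost 579, saving 199.
Extra fixed cost: 361. Net change = 361 − 199 = 162.
(Totals: 909 → 1071.)

No — net change +162 (cost rises by 162).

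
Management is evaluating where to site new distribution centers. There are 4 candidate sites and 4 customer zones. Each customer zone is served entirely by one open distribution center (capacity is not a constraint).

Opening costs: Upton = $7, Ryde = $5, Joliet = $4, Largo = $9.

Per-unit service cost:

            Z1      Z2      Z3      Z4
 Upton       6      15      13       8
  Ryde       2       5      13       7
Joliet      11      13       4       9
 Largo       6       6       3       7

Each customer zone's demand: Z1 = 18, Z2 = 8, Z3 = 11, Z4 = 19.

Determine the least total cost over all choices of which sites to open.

For any fixed open set, each customer zone goes to its cheapest open site; total = fixed + service.
{Ryde, Largo}: Z1→Ryde 2·18=36, Z2→Ryde 5·8=40, Z3→Largo 3·11=33, Z4→Ryde 7·19=133. Service 242; fixed 14; total 256.
{Ryde, Joliet, Largo}: Z1→Ryde 2·18=36, Z2→Ryde 5·8=40, Z3→Largo 3·11=33, Z4→Ryde 7·19=133. Service 242; fixed 18; total 260.
{Ryde, Joliet}: Z1→Ryde 2·18=36, Z2→Ryde 5·8=40, Z3→Joliet 4·11=44, Z4→Ryde 7·19=133. Service 253; fixed 9; total 262.
{Upton, Ryde, Joliet, Largo}: Z1→Ryde 2·18=36, Z2→Ryde 5·8=40, Z3→Largo 3·11=33, Z4→Ryde 7·19=133. Service 242; fixed 25; total 267.
(All 15 nonempty subsets were checked; Ryde and Largo is lowest.)

Minimum total cost: 256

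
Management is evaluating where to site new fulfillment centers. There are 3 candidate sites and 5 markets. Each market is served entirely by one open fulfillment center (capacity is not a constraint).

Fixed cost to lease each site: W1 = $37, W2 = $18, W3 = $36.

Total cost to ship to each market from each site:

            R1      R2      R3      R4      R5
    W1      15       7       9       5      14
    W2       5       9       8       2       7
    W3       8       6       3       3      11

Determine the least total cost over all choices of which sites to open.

For any fixed open set, each market goes to its cheapest open site; total = fixed + service.
{W2}: R1→W2 5, R2→W2 9, R3→W2 8, R4→W2 2, R5→W2 7. Service 31; fixed 18; total 49.
{W3}: R1→W3 8, R2→W3 6, R3→W3 3, R4→W3 3, R5→W3 11. Service 31; fixed 36; total 67.
{W2, W3}: service 23 + fixed 54 = 77
{W1, W2, W3}: R1→W2 5, R2→W3 6, R3→W3 3, R4→W2 2, R5→W2 7. Service 23; fixed 91; total 114.
No other subset beats 49.

Minimum total cost: 49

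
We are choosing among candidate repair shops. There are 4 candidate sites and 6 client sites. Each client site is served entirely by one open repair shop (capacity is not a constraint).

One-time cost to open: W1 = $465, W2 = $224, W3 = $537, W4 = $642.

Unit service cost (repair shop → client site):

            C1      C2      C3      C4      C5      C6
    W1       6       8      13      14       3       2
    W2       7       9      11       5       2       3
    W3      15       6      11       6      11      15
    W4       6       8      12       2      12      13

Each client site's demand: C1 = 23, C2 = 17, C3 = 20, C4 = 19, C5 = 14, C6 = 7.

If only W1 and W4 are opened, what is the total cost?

Each client site is assigned to its cheapest site among the open ones.
{W1, W4}: C1→W1 6·23=138, C2→W1 8·17=136, C3→W4 12·20=240, C4→W4 2·19=38, C5→W1 3·14=42, C6→W1 2·7=14. Service 608; fixed 1107; total 1715.

Total cost: 1715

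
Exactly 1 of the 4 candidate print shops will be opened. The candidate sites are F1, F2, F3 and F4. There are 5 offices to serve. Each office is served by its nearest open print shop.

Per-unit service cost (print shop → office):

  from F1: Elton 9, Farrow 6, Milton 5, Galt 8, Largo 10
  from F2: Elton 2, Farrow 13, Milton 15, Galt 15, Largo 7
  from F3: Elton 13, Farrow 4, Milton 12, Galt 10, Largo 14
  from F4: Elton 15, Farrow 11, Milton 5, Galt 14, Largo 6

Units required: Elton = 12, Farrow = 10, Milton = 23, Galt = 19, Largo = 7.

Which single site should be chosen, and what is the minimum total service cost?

Choose F1 only; total service cost 505.

With exactly 1 open, each office uses its cheapest among the chosen.
{F1}: Elton→F1 9·12=108, Farrow→F1 6·10=60, Milton→F1 5·23=115, Galt→F1 8·19=152, Largo→F1 10·7=70. Service cost 505.
{F4}: service cost 713
{F3}: service cost 760
Among all 4 size-1 choices, {F1} is lowest.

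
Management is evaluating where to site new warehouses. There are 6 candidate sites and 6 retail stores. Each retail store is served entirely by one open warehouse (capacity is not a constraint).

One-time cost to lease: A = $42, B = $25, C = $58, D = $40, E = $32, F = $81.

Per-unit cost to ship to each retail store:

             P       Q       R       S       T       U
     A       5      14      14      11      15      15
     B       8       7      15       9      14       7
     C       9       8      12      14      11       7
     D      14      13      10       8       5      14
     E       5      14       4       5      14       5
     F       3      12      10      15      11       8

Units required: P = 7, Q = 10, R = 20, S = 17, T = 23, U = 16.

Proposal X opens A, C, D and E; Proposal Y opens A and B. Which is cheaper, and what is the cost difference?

Proposal X: {A, C, D, E}: P→A 5·7=35, Q→C 8·10=80, R→E 4·20=80, S→E 5·17=85, T→D 5·23=115, U→E 5·16=80. Service 475; fixed 172; total 647.
Proposal Y: {A, B}: P→A 5·7=35, Q→B 7·10=70, R→A 14·20=280, S→B 9·17=153, T→B 14·23=322, U→B 7·16=112. Service 972; fixed 67; total 1039.
Difference: |647 − 1039| = 392.

Proposal X is cheaper by 392.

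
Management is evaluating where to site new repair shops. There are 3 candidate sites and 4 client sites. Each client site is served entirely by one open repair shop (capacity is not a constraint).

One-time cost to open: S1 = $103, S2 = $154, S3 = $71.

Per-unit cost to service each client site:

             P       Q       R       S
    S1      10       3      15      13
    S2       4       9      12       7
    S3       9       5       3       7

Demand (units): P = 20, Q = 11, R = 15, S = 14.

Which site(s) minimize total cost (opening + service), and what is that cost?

For any fixed open set, each client site goes to its cheapest open site; total = fixed + service.
{S3}: P→S3 9·20=180, Q→S3 5·11=55, R→S3 3·15=45, S→S3 7·14=98. Service 378; fixed 71; total 449.
{S2, S3}: service 278 + fixed 225 = 503
{S1, S3}: service 356 + fixed 174 = 530
{S1, S2, S3}: service 256 + fixed 328 = 584
No other subset beats 449.

Open S3 only; minimum total cost 449.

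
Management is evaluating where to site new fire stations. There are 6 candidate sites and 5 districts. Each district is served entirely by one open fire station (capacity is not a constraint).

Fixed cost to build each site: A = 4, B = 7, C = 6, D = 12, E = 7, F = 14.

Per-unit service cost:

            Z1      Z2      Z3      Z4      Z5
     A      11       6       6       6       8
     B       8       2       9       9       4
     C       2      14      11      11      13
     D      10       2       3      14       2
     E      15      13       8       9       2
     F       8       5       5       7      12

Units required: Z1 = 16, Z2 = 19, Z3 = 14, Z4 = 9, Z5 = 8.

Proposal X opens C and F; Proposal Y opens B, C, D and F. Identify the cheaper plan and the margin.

Proposal Y is cheaper by 146.

Proposal X: {C, F}: Z1→C 2·16=32, Z2→F 5·19=95, Z3→F 5·14=70, Z4→F 7·9=63, Z5→F 12·8=96. Service 356; fixed 20; total 376.
Proposal Y: {B, C, D, F}: Z1→C 2·16=32, Z2→B 2·19=38, Z3→D 3·14=42, Z4→F 7·9=63, Z5→D 2·8=16. Service 191; fixed 39; total 230.
Difference: |376 − 230| = 146.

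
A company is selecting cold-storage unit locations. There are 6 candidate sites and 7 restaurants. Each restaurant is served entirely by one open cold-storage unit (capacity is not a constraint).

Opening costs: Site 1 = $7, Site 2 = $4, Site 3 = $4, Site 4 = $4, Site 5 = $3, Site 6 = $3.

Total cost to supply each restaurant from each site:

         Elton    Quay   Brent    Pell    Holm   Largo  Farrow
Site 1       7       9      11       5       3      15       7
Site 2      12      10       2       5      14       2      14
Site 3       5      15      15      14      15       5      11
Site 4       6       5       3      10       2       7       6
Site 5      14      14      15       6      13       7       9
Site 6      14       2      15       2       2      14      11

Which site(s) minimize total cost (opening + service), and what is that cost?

Open Site 2, Site 4 and Site 6; minimum total cost 33.

For any fixed open set, each restaurant goes to its cheapest open site; total = fixed + service.
{Site 2, Site 4, Site 6}: Elton→Site 4 6, Quay→Site 6 2, Brent→Site 2 2, Pell→Site 6 2, Holm→Site 4 2, Largo→Site 2 2, Farrow→Site 4 6. Service 22; fixed 11; total 33.
{Site 4, Site 6}: service 28 + fixed 7 = 35
{Site 2, Site 3, Site 4, Site 6}: service 21 + fixed 15 = 36
{Site 1, Site 2, Site 3, Site 4, Site 5, Site 6}: Elton→Site 3 5, Quay→Site 6 2, Brent→Site 2 2, Pell→Site 6 2, Holm→Site 4 2, Largo→Site 2 2, Farrow→Site 4 6. Service 21; fixed 25; total 46.
No other subset beats 33.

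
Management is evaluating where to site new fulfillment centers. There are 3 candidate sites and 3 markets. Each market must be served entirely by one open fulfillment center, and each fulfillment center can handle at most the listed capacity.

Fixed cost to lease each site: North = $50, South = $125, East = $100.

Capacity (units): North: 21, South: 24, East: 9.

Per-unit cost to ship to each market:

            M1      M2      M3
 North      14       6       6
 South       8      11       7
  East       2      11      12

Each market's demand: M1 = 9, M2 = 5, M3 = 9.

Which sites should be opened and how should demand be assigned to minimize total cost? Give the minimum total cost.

Minimum total cost: 252

Open {North, East}: M1→East 2·9=18, M2→North 6·5=30, M3→North 6·9=54.
Loads: North carries 14/21, East carries 9/9. Service 102; fixed 150; total 252.
Next best feasible plan costs 315.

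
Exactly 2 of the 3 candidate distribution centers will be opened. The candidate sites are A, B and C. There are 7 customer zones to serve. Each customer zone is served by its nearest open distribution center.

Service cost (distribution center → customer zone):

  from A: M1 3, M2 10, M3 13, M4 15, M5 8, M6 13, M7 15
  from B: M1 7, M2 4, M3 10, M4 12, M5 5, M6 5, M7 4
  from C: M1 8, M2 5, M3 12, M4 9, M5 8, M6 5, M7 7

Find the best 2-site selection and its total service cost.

Choose A and B; total service cost 43.

With exactly 2 open, each customer zone uses its cheapest among the chosen.
{A, B}: M1→A 3, M2→B 4, M3→B 10, M4→B 12, M5→B 5, M6→B 5, M7→B 4. Service cost 43.
{B, C}: service cost 44
{A, C}: service cost 49
Among all 3 size-2 choices, {A, B} is lowest.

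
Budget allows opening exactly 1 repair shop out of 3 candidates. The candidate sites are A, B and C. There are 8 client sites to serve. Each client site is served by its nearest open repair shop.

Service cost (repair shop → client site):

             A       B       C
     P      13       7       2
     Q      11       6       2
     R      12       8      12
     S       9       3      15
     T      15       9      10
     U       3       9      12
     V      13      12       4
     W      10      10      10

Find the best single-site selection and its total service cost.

With exactly 1 open, each client site uses its cheapest among the chosen.
{B}: P→B 7, Q→B 6, R→B 8, S→B 3, T→B 9, U→B 9, V→B 12, W→B 10. Service cost 64.
{C}: service cost 67
{A}: service cost 86
Among all 3 size-1 choices, {B} is lowest.

Choose B only; total service cost 64.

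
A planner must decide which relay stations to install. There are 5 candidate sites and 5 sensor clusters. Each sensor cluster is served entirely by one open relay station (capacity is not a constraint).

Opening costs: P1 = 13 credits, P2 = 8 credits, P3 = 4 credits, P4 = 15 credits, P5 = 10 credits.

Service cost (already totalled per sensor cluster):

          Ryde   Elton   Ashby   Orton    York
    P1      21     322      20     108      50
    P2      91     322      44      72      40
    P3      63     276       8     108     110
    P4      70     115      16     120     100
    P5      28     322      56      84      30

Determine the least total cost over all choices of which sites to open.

Minimum total cost: 290

For any fixed open set, each sensor cluster goes to its cheapest open site; total = fixed + service.
{P2, P3, P4, P5}: Ryde→P5 28, Elton→P4 115, Ashby→P3 8, Orton→P2 72, York→P5 30. Service 253; fixed 37; total 290.
{P2, P4, P5}: service 261 + fixed 33 = 294
{P3, P4, P5}: service 265 + fixed 29 = 294
{P1, P2, P3, P4, P5}: service 246 + fixed 50 = 296
No other subset beats 290.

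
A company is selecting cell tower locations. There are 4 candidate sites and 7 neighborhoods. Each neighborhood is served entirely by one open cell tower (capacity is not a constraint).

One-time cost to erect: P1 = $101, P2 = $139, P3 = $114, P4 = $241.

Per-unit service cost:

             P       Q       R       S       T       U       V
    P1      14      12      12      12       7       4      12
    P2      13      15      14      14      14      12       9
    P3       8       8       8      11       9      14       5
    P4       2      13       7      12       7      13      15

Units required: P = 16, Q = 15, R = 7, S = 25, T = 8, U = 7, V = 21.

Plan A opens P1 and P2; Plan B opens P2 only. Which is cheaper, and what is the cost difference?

Plan A: {P1, P2}: P→P2 13·16=208, Q→P1 12·15=180, R→P1 12·7=84, S→P1 12·25=300, T→P1 7·8=56, U→P1 4·7=28, V→P2 9·21=189. Service 1045; fixed 240; total 1285.
Plan B: {P2}: P→P2 13·16=208, Q→P2 15·15=225, R→P2 14·7=98, S→P2 14·25=350, T→P2 14·8=112, U→P2 12·7=84, V→P2 9·21=189. Service 1266; fixed 139; total 1405.
Difference: |1285 − 1405| = 120.

Plan A is cheaper by 120.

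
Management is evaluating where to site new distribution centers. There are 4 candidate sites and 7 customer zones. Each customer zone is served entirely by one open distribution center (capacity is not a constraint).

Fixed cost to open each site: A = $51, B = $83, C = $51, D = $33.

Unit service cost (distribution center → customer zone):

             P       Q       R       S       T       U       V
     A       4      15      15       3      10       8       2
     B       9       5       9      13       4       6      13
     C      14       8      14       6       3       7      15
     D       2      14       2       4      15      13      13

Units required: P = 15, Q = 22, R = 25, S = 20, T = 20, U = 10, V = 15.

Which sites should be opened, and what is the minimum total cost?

Open A, B and D; minimum total cost 587.

For any fixed open set, each customer zone goes to its cheapest open site; total = fixed + service.
{A, B, D}: P→D 2·15=30, Q→B 5·22=110, R→D 2·25=50, S→A 3·20=60, T→B 4·20=80, U→B 6·10=60, V→A 2·15=30. Service 420; fixed 167; total 587.
{A, C, D}: service 476 + fixed 135 = 611
{A, B, C, D}: service 400 + fixed 218 = 618
{D}: service 1093 + fixed 33 = 1126
No other subset beats 587.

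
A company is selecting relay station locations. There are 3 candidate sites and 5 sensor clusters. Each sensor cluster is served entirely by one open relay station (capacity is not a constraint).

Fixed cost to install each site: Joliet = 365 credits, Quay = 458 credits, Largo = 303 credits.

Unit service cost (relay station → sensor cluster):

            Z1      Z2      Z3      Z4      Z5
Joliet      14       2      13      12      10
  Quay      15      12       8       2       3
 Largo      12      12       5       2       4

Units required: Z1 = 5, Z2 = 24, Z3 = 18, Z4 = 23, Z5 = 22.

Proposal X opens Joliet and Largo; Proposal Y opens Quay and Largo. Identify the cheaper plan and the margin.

Proposal X is cheaper by 311.

Proposal X: {Joliet, Largo}: Z1→Largo 12·5=60, Z2→Joliet 2·24=48, Z3→Largo 5·18=90, Z4→Largo 2·23=46, Z5→Largo 4·22=88. Service 332; fixed 668; total 1000.
Proposal Y: {Quay, Largo}: Z1→Largo 12·5=60, Z2→Quay 12·24=288, Z3→Largo 5·18=90, Z4→Quay 2·23=46, Z5→Quay 3·22=66. Service 550; fixed 761; total 1311.
Difference: |1000 − 1311| = 311.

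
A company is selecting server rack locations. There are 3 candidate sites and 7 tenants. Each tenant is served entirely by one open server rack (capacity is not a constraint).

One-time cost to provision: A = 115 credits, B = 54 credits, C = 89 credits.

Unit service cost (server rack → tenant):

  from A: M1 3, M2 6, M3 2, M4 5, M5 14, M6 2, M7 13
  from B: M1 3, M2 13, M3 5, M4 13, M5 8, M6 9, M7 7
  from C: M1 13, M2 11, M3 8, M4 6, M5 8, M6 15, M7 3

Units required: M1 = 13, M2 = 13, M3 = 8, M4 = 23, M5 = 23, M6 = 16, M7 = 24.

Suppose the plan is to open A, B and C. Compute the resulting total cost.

Total cost: 794

Each tenant is assigned to its cheapest site among the open ones.
{A, B, C}: M1→A 3·13=39, M2→A 6·13=78, M3→A 2·8=16, M4→A 5·23=115, M5→B 8·23=184, M6→A 2·16=32, M7→C 3·24=72. Service 536; fixed 258; total 794.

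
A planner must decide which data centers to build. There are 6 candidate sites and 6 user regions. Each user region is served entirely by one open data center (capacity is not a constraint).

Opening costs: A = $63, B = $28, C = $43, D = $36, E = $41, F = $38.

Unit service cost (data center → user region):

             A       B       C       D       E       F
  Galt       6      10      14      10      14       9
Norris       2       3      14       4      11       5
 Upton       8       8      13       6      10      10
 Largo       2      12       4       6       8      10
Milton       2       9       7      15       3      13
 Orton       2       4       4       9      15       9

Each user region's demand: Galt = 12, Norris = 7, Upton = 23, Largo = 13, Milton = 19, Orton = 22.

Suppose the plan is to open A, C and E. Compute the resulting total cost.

Each user region is assigned to its cheapest site among the open ones.
{A, C, E}: Galt→A 6·12=72, Norris→A 2·7=14, Upton→A 8·23=184, Largo→A 2·13=26, Milton→A 2·19=38, Orton→A 2·22=44. Service 378; fixed 147; total 525.

Total cost: 525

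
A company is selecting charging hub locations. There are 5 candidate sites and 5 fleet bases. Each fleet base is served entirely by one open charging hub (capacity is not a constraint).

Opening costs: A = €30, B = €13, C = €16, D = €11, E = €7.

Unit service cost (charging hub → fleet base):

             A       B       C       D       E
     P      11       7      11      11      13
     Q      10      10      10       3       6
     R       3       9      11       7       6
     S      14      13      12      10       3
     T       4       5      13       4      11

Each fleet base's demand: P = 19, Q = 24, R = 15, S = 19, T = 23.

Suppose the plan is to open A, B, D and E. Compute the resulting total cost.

Each fleet base is assigned to its cheapest site among the open ones.
{A, B, D, E}: P→B 7·19=133, Q→D 3·24=72, R→A 3·15=45, S→E 3·19=57, T→A 4·23=92. Service 399; fixed 61; total 460.

Total cost: 460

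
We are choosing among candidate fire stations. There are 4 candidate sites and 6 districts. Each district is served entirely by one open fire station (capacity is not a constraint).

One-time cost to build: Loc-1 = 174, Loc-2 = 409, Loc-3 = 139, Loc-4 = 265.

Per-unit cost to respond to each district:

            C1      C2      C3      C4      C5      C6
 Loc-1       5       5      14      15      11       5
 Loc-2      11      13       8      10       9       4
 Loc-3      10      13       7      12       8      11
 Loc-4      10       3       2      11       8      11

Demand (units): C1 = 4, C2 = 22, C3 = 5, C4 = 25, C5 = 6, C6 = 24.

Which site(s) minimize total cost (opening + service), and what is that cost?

For any fixed open set, each district goes to its cheapest open site; total = fixed + service.
{Loc-1}: C1→Loc-1 5·4=20, C2→Loc-1 5·22=110, C3→Loc-1 14·5=70, C4→Loc-1 15·25=375, C5→Loc-1 11·6=66, C6→Loc-1 5·24=120. Service 761; fixed 174; total 935.
{Loc-1, Loc-3}: C1→Loc-1 5·4=20, C2→Loc-1 5·22=110, C3→Loc-3 7·5=35, C4→Loc-3 12·25=300, C5→Loc-3 8·6=48, C6→Loc-1 5·24=120. Service 633; fixed 313; total 946.
{Loc-4}: service 703 + fixed 265 = 968
{Loc-1, Loc-2, Loc-3, Loc-4}: service 490 + fixed 987 = 1477
No other subset beats 935.

Open Loc-1 only; minimum total cost 935.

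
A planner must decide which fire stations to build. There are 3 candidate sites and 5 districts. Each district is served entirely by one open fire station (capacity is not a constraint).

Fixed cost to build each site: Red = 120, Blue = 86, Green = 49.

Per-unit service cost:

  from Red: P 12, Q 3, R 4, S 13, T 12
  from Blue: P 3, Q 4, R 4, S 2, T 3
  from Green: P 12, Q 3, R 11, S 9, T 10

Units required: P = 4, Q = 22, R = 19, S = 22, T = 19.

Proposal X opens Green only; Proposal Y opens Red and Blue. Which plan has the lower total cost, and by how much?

Proposal X: {Green}: P→Green 12·4=48, Q→Green 3·22=66, R→Green 11·19=209, S→Green 9·22=198, T→Green 10·19=190. Service 711; fixed 49; total 760.
Proposal Y: {Red, Blue}: P→Blue 3·4=12, Q→Red 3·22=66, R→Red 4·19=76, S→Blue 2·22=44, T→Blue 3·19=57. Service 255; fixed 206; total 461.
Difference: |760 − 461| = 299.

Proposal Y is cheaper by 299.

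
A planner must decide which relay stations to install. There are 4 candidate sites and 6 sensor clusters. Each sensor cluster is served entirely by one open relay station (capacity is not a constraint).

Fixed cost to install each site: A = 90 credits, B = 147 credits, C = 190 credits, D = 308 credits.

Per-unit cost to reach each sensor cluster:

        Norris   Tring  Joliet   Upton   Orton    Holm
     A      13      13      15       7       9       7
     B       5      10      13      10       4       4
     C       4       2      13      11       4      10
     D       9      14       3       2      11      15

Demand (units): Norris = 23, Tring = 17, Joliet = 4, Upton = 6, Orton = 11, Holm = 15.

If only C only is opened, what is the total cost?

Total cost: 628

Each sensor cluster is assigned to its cheapest site among the open ones.
{C}: Norris→C 4·23=92, Tring→C 2·17=34, Joliet→C 13·4=52, Upton→C 11·6=66, Orton→C 4·11=44, Holm→C 10·15=150. Service 438; fixed 190; total 628.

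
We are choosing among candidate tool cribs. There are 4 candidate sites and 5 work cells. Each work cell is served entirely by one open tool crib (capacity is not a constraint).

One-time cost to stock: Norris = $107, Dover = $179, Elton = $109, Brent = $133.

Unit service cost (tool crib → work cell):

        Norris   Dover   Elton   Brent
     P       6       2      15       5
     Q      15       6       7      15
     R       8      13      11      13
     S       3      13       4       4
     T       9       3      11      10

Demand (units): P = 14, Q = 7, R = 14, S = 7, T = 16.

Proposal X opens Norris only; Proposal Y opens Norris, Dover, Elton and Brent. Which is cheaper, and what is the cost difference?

Proposal X: {Norris}: P→Norris 6·14=84, Q→Norris 15·7=105, R→Norris 8·14=112, S→Norris 3·7=21, T→Norris 9·16=144. Service 466; fixed 107; total 573.
Proposal Y: {Norris, Dover, Elton, Brent}: P→Dover 2·14=28, Q→Dover 6·7=42, R→Norris 8·14=112, S→Norris 3·7=21, T→Dover 3·16=48. Service 251; fixed 528; total 779.
Difference: |573 − 779| = 206.

Proposal X is cheaper by 206.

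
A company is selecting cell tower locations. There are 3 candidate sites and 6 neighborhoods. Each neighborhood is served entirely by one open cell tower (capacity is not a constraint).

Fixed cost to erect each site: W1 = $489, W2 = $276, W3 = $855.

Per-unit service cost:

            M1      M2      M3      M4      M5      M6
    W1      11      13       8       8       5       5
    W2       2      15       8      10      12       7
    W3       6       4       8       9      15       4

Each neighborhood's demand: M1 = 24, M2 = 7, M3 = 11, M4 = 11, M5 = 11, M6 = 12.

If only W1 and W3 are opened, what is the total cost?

Each neighborhood is assigned to its cheapest site among the open ones.
{W1, W3}: M1→W3 6·24=144, M2→W3 4·7=28, M3→W1 8·11=88, M4→W1 8·11=88, M5→W1 5·11=55, M6→W3 4·12=48. Service 451; fixed 1344; total 1795.

Total cost: 1795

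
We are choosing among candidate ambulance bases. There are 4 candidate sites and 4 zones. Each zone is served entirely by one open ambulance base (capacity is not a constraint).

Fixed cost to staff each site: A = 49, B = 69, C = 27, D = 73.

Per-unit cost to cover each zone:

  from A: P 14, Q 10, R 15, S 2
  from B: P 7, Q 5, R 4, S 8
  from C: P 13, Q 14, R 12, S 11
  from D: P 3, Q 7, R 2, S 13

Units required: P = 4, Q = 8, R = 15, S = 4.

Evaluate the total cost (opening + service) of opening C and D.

Total cost: 242

Each zone is assigned to its cheapest site among the open ones.
{C, D}: P→D 3·4=12, Q→D 7·8=56, R→D 2·15=30, S→C 11·4=44. Service 142; fixed 100; total 242.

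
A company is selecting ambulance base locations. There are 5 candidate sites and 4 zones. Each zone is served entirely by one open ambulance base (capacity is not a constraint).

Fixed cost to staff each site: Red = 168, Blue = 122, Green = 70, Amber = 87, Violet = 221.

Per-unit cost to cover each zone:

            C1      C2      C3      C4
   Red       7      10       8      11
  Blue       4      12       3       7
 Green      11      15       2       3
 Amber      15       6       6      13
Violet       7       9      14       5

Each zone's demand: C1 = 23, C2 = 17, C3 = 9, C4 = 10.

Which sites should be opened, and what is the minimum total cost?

For any fixed open set, each zone goes to its cheapest open site; total = fixed + service.
{Blue, Amber}: C1→Blue 4·23=92, C2→Amber 6·17=102, C3→Blue 3·9=27, C4→Blue 7·10=70. Service 291; fixed 209; total 500.
{Blue}: service 393 + fixed 122 = 515
{Blue, Green, Amber}: C1→Blue 4·23=92, C2→Amber 6·17=102, C3→Green 2·9=18, C4→Green 3·10=30. Service 242; fixed 279; total 521.
{Red, Blue, Green, Amber, Violet}: C1→Blue 4·23=92, C2→Amber 6·17=102, C3→Green 2·9=18, C4→Green 3·10=30. Service 242; fixed 668; total 910.
No other subset beats 500.

Open Blue and Amber; minimum total cost 500.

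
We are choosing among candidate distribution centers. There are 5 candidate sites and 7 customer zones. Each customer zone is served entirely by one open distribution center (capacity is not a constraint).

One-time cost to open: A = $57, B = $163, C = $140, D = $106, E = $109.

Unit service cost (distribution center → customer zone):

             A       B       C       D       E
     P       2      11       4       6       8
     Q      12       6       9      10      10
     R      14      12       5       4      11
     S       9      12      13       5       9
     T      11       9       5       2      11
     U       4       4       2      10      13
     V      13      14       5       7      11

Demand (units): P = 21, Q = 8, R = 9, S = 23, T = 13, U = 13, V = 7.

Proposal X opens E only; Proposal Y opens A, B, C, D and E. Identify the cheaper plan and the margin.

Proposal X: {E}: P→E 8·21=168, Q→E 10·8=80, R→E 11·9=99, S→E 9·23=207, T→E 11·13=143, U→E 13·13=169, V→E 11·7=77. Service 943; fixed 109; total 1052.
Proposal Y: {A, B, C, D, E}: P→A 2·21=42, Q→B 6·8=48, R→D 4·9=36, S→D 5·23=115, T→D 2·13=26, U→C 2·13=26, V→C 5·7=35. Service 328; fixed 575; total 903.
Difference: |1052 − 903| = 149.

Proposal Y is cheaper by 149.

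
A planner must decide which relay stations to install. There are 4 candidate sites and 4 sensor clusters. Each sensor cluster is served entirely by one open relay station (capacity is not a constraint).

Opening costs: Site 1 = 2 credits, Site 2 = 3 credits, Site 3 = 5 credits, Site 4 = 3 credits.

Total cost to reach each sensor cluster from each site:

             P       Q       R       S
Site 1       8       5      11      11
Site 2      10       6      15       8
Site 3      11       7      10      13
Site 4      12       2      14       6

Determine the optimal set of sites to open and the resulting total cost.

For any fixed open set, each sensor cluster goes to its cheapest open site; total = fixed + service.
{Site 1, Site 4}: P→Site 1 8, Q→Site 4 2, R→Site 1 11, S→Site 4 6. Service 27; fixed 5; total 32.
{Site 1, Site 2, Site 4}: service 27 + fixed 8 = 35
{Site 1, Site 3, Site 4}: service 26 + fixed 10 = 36
{Site 1, Site 2, Site 3, Site 4}: service 26 + fixed 13 = 39
(All 15 nonempty subsets were checked; Site 1 and Site 4 is lowest.)

Open Site 1 and Site 4; minimum total cost 32.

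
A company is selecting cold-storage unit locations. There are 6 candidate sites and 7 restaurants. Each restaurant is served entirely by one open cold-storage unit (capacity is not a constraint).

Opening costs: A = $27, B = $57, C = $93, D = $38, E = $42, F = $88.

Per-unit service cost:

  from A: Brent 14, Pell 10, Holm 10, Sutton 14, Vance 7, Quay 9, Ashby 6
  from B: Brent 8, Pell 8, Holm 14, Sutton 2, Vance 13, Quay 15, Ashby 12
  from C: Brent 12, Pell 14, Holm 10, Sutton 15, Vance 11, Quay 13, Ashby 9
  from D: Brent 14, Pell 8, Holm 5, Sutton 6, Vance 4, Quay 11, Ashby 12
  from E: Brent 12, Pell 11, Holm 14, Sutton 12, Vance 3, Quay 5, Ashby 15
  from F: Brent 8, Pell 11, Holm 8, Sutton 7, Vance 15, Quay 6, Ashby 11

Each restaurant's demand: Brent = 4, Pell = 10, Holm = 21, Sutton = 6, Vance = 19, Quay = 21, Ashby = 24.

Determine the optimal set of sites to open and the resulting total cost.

For any fixed open set, each restaurant goes to its cheapest open site; total = fixed + service.
{A, D, E}: Brent→E 12·4=48, Pell→D 8·10=80, Holm→D 5·21=105, Sutton→D 6·6=36, Vance→E 3·19=57, Quay→E 5·21=105, Ashby→A 6·24=144. Service 575; fixed 107; total 682.
{A, B, D, E}: service 535 + fixed 164 = 699
{A, D}: Brent→A 14·4=56, Pell→D 8·10=80, Holm→D 5·21=105, Sutton→D 6·6=36, Vance→D 4·19=76, Quay→A 9·21=189, Ashby→A 6·24=144. Service 686; fixed 65; total 751.
{A, B, C, D, E, F}: service 535 + fixed 345 = 880
No other subset beats 682.

Open A, D and E; minimum total cost 682.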